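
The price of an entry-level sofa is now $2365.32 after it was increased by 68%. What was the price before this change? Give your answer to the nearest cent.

The overall multiplier applied was 1.68.
So the original price was $2365.32 ÷ 1.68 ≈ $1407.93.

$1407.93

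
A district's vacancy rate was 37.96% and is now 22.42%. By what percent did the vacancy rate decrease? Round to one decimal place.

40.9%

The change is 22.42 − 37.96 = -15.54 percentage points.
Relative to the original 37.96%, that is -15.54 ÷ 37.96 ≈ -40.9%.
So the vacancy rate fell by 40.9%.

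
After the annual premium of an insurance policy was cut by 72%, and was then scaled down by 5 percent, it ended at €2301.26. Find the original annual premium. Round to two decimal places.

€8651.35

The overall multiplier applied was 0.28 × 0.95 = 0.266.
So the original annual premium was €2301.26 ÷ 0.266 ≈ €8651.35.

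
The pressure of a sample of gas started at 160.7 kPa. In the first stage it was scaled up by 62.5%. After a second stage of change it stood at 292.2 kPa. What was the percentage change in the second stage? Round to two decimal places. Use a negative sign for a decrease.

11.90%

After the first stage: 160.7 × 1.625 = 261.1375.
Second-stage multiplier: 292.2 ÷ 261.1375 ≈ 1.118951.
That is a change of 11.90%.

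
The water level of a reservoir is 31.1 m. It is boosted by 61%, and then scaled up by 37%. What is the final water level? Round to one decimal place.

68.6 m

After the 61% increase: 31.1 × 1.61 = 50.071.
37% increase: 50.071 × 1.37 = 68.59727 ≈ 68.6.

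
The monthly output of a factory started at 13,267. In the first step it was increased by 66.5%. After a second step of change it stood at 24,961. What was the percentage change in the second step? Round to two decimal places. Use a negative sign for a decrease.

13.00%

After the first step: 13,267 × 1.665 = 22089.555.
Second-step multiplier: 24,961 ÷ 22089.555 ≈ 1.129991.
That is a change of 13.00%.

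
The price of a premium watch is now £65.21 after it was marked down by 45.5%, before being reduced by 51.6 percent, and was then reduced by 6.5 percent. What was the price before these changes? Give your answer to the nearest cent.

£264.40

Undoing the 6.5% decrease: £65.21 ÷ 0.935 ≈ £69.743316.
Undoing the 51.6% decrease: £69.743316 ÷ 0.484 ≈ £144.09776.
Undoing the 45.5% decrease: £144.09776 ÷ 0.545 ≈ £264.40.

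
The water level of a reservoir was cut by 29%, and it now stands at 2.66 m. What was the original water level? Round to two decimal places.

3.75 m

The overall multiplier applied was 0.71.
So the original water level was 2.66 ÷ 0.71 ≈ 3.75 m.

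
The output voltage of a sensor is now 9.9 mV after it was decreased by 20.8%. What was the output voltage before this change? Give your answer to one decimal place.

12.5 mV

The overall multiplier applied was 0.792.
So the original output voltage was 9.9 ÷ 0.792 = 12.5 mV.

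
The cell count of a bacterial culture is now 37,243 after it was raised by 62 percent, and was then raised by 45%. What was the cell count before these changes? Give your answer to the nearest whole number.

The overall multiplier applied was 1.62 × 1.45 = 2.349.
So the original cell count was 37,243 ÷ 2.349 ≈ 15,855.

15,855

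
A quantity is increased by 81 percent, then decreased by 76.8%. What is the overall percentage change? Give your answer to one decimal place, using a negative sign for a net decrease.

The combined multiplier is 1.81 × 0.232 = 0.41992.
That corresponds to a decrease of 58.0%.

-58.0%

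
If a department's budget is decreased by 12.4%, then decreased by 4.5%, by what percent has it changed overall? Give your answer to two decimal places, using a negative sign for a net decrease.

The combined multiplier is 0.876 × 0.955 = 0.83658.
That corresponds to a decrease of 16.34%.

-16.34%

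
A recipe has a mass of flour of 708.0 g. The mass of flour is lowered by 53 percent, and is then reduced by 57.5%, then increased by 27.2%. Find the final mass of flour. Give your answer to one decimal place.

Each change multiplies by a factor: 0.47 × 0.425 × 1.272 = 0.254082.
708.0 × 0.254082 = 179.890056 ≈ 179.9.

179.9 g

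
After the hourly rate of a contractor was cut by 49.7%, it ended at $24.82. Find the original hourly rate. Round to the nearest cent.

$49.34

The overall multiplier applied was 0.503.
So the original hourly rate was $24.82 ÷ 0.503 ≈ $49.34.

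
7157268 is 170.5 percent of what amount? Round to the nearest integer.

4197811

7157268 ÷ 1.705 ≈ 4197811.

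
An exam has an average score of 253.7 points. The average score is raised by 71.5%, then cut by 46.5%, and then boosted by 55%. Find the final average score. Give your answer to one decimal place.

Each change multiplies by a factor: 1.715 × 0.535 × 1.55 = 1.42216375.
253.7 × 1.42216375 = 360.802943375 ≈ 360.8.

360.8 points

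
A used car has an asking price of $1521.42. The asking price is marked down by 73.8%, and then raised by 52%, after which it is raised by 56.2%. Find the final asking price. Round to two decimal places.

$946.40

Apply the 73.8% decrease: $1521.42 × 0.262 = $398.61204.
After the 52% increase: $398.61204 × 1.52 = $605.8903008.
56.2% increase: $605.8903008 × 1.562 = $946.4006498496 ≈ $946.40.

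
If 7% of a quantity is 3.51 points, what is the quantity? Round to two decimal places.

50.14 points

3.51 points ÷ 0.07 ≈ 50.14 points.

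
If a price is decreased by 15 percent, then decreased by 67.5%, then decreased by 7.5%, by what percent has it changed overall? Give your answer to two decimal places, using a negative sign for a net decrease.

The combined multiplier is 0.85 × 0.325 × 0.925 = 0.25553125.
That corresponds to a decrease of 74.45%.

-74.45%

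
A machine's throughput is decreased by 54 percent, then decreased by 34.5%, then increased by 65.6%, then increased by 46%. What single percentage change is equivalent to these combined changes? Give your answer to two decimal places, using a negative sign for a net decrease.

A 54% decrease multiplies by 0.46.
Then a 34.5% decrease: 0.46 × 0.655 = 0.3013.
Then a 65.6% increase: 0.3013 × 1.656 = 0.4989528.
Then a 46% increase: 0.4989528 × 1.46 = 0.728471088.
Overall factor 0.728471088, i.e. -27.15%.

-27.15%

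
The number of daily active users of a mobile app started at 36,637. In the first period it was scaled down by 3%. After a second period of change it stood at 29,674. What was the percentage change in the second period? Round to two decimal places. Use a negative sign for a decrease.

After the first period: 36,637 × 0.97 = 35537.89.
Second-period multiplier: 29,674 ÷ 35537.89 ≈ 0.834996.
That is a change of -16.50%.

-16.50%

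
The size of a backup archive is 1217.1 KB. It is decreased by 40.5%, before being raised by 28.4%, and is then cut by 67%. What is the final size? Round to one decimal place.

306.8 KB

After the 40.5% decrease: 1217.1 × 0.595 = 724.1745.
Apply the 28.4% increase: 724.1745 × 1.284 = 929.840058.
67% decrease: 929.840058 × 0.33 = 306.84721914 ≈ 306.8.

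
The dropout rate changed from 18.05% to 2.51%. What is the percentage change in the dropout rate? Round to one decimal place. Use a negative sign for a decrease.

-86.1%

The change is 2.51 − 18.05 = -15.54 percentage points.
Relative to the original 18.05%, that is -15.54 ÷ 18.05 ≈ -86.1%.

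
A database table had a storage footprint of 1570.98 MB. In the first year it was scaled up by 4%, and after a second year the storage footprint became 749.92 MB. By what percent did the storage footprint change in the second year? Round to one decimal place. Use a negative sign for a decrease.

After the first year: 1570.98 × 1.04 = 1633.8192.
Second-year multiplier: 749.92 ÷ 1633.8192 ≈ 0.459.
That is a change of -54.1%.

-54.1%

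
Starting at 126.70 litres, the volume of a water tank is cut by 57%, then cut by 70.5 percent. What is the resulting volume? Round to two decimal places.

Each change multiplies by a factor: 0.43 × 0.295 = 0.12685.
126.70 × 0.12685 = 16.071895 ≈ 16.07.

16.07 litres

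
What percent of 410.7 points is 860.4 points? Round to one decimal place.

860.4 points ÷ 410.7 points ≈ 209.5%.

209.5%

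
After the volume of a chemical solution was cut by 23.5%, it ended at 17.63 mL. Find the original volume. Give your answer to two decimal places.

23.05 mL

The overall multiplier applied was 0.765.
So the original volume was 17.63 ÷ 0.765 ≈ 23.05 mL.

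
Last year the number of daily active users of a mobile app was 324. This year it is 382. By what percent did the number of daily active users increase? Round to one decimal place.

Change: 382 − 324 = 58.
Relative to the original: 58 ÷ 324 ≈ 17.9%.
So the number of daily active users increased by 17.9%.

17.9%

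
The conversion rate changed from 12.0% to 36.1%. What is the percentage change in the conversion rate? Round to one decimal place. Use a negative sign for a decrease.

200.8%

The change is 36.1 − 12.0 = 24.1 percentage points.
Relative to the original 12.0%, that is 24.1 ÷ 12.0 ≈ 200.8%.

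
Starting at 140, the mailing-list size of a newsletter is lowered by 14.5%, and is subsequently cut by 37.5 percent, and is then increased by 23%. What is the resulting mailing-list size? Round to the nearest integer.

Each change multiplies by a factor: 0.855 × 0.625 × 1.23 = 0.65728125.
140 × 0.65728125 = 92.019375 ≈ 92.

92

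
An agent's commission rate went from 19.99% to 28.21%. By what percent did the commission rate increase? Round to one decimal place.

The change is 28.21 − 19.99 = 8.22 percentage points.
Relative to the original 19.99%, that is 8.22 ÷ 19.99 ≈ 41.1%.
So the commission rate rose by 41.1%.

41.1%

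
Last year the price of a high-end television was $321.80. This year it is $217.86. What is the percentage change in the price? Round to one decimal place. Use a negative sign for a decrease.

Change: $217.86 − $321.80 = -$103.94.
Relative to the original: -$103.94 ÷ $321.80 ≈ -32.3%.

-32.3%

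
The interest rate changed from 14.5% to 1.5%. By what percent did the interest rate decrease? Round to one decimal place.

The change is 1.5 − 14.5 = -13.0 percentage points.
Relative to the original 14.5%, that is -13.0 ÷ 14.5 ≈ -89.7%.
So the interest rate fell by 89.7%.

89.7%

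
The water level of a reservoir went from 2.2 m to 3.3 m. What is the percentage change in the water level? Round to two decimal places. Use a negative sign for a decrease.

50.00%

Change: 3.3 − 2.2 = 1.1.
Relative to the original: 1.1 ÷ 2.2 = 50.00%.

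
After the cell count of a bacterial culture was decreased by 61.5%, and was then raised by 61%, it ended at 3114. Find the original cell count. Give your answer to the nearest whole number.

5024

Undoing the 61% increase: 3114 ÷ 1.61 ≈ 1934.161491.
Undoing the 61.5% decrease: 1934.161491 ÷ 0.385 ≈ 5024.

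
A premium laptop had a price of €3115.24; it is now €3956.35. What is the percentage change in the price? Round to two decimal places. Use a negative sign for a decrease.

27.00%

Change: €3956.35 − €3115.24 = €841.11.
Relative to the original: €841.11 ÷ €3115.24 ≈ 27.00%.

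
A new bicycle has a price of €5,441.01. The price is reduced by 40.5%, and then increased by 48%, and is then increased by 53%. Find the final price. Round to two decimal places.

€7,330.77

Each change multiplies by a factor: 0.595 × 1.48 × 1.53 = 1.347318.
€5,441.01 × 1.347318 = €7330.77071118 ≈ €7,330.77.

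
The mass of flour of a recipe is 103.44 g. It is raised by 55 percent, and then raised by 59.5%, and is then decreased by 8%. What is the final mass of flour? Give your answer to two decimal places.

235.27 g

After the 55% increase: 103.44 × 1.55 = 160.332.
After the 59.5% increase: 160.332 × 1.595 = 255.72954.
Apply the 8% decrease: 255.72954 × 0.92 = 235.2711768 ≈ 235.27.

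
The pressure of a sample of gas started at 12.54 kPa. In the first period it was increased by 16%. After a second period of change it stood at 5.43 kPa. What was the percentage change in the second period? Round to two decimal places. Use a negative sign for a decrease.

-62.67%

After the first period: 12.54 × 1.16 = 14.5464.
Second-period multiplier: 5.43 ÷ 14.5464 ≈ 0.373288.
That is a change of -62.67%.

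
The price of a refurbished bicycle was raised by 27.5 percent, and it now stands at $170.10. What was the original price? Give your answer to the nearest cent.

$133.41

The overall multiplier applied was 1.275.
So the original price was $170.10 ÷ 1.275 ≈ $133.41.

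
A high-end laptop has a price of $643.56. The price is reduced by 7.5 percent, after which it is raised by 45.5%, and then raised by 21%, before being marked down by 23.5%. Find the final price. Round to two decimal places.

$801.75

Each change multiplies by a factor: 0.925 × 1.455 × 1.21 × 0.765 = 1.24580919375.
$643.56 × 1.24580919375 = $801.75296472975 ≈ $801.75.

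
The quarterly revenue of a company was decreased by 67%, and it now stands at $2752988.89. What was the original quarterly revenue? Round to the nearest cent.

The overall multiplier applied was 0.33.
So the original quarterly revenue was $2752988.89 ÷ 0.33 ≈ $8342390.58.

$8342390.58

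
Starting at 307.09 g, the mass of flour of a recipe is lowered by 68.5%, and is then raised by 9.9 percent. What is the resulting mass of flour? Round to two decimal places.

106.31 g

68.5% decrease: 307.09 × 0.315 = 96.73335.
Apply the 9.9% increase: 96.73335 × 1.099 = 106.30995165 ≈ 106.31.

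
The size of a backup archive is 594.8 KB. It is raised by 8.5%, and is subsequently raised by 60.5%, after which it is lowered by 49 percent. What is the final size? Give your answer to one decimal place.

Apply the 8.5% increase: 594.8 × 1.085 = 645.358.
60.5% increase: 645.358 × 1.605 = 1035.79959.
Apply the 49% decrease: 1035.79959 × 0.51 = 528.2577909 ≈ 528.3.

528.3 KB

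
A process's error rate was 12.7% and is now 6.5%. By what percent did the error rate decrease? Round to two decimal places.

48.82%

The change is 6.5 − 12.7 = -6.2 percentage points.
Relative to the original 12.7%, that is -6.2 ÷ 12.7 ≈ -48.82%.
So the error rate fell by 48.82%.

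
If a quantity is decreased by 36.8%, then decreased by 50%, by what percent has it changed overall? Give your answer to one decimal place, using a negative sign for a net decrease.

A 36.8% decrease multiplies by 0.632.
Then a 50% decrease: 0.632 × 0.5 = 0.316.
Overall factor 0.316, i.e. -68.4%.

-68.4%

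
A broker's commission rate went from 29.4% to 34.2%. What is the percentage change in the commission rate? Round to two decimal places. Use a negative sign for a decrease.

The change is 34.2 − 29.4 = 4.8 percentage points.
Relative to the original 29.4%, that is 4.8 ÷ 29.4 ≈ 16.33%.

16.33%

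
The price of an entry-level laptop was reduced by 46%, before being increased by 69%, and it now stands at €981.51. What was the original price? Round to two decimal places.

€1,075.51

The overall multiplier applied was 0.54 × 1.69 = 0.9126.
So the original price was €981.51 ÷ 0.9126 ≈ €1,075.51.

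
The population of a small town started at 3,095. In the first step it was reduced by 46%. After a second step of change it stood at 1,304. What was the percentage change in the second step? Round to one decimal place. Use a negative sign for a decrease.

After the first step: 3,095 × 0.54 = 1671.3.
Second-step multiplier: 1,304 ÷ 1671.3 ≈ 0.78023.
That is a change of -22.0%.

-22.0%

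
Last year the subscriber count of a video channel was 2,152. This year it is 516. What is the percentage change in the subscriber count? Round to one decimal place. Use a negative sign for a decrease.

-76.0%

Change: 516 − 2,152 = -1,636.
Relative to the original: -1,636 ÷ 2,152 ≈ -76.0%.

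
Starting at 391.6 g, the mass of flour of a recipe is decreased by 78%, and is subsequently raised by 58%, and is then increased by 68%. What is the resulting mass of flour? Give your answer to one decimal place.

Apply the 78% decrease: 391.6 × 0.22 = 86.152.
Apply the 58% increase: 86.152 × 1.58 = 136.12016.
After the 68% increase: 136.12016 × 1.68 = 228.6818688 ≈ 228.7.

228.7 g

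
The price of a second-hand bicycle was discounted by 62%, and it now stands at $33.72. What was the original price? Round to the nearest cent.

The overall multiplier applied was 0.38.
So the original price was $33.72 ÷ 0.38 ≈ $88.74.

$88.74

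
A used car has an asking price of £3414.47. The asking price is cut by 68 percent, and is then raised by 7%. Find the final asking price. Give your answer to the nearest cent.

£1169.11

Each change multiplies by a factor: 0.32 × 1.07 = 0.3424.
£3414.47 × 0.3424 = £1169.114528 ≈ £1169.11.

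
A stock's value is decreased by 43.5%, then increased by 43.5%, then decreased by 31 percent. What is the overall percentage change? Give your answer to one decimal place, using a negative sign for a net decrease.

-44.1%

A 43.5% decrease multiplies by 0.565.
Then a 43.5% increase: 0.565 × 1.435 = 0.810775.
Then a 31% decrease: 0.810775 × 0.69 = 0.55943475.
Overall factor 0.55943475, i.e. -44.1%.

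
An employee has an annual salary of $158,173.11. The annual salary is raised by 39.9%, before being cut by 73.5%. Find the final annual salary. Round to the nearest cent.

Each change multiplies by a factor: 1.399 × 0.265 = 0.370735.
$158,173.11 × 0.370735 = $58640.30793585 ≈ $58,640.31.

$58,640.31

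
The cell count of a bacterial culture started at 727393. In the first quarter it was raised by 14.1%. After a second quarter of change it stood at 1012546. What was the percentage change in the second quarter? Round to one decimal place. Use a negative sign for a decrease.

22.0%

After the first quarter: 727393 × 1.141 = 829955.413.
Second-quarter multiplier: 1012546 ÷ 829955.413 ≈ 1.22.
That is a change of 22.0%.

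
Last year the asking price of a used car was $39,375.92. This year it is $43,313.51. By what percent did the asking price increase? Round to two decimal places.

10.00%

Change: $43,313.51 − $39,375.92 = $3,937.59.
Relative to the original: $3,937.59 ÷ $39,375.92 ≈ 10.00%.
So the asking price increased by 10.00%.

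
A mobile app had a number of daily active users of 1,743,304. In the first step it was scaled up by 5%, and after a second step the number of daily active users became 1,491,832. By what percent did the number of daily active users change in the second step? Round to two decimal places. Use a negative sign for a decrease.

After the first step: 1,743,304 × 1.05 = 1830469.2.
Second-step multiplier: 1,491,832 ÷ 1830469.2 ≈ 0.815.
That is a change of -18.50%.

-18.50%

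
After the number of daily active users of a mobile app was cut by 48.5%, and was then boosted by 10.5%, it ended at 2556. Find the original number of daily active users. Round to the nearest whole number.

The overall multiplier applied was 0.515 × 1.105 = 0.569075.
So the original number of daily active users was 2556 ÷ 0.569075 ≈ 4491.

4491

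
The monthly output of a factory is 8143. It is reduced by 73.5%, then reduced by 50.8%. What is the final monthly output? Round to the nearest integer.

1062

73.5% decrease: 8143 × 0.265 = 2157.895.
50.8% decrease: 2157.895 × 0.492 = 1061.68434 ≈ 1062.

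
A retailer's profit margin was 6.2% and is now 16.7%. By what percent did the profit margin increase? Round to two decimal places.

The change is 16.7 − 6.2 = 10.5 percentage points.
Relative to the original 6.2%, that is 10.5 ÷ 6.2 ≈ 169.35%.
So the profit margin rose by 169.35%.

169.35%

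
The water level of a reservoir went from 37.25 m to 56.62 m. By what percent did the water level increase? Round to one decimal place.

Change: 56.62 − 37.25 = 19.37.
Relative to the original: 19.37 ÷ 37.25 = 52.0%.
So the water level increased by 52.0%.

52.0%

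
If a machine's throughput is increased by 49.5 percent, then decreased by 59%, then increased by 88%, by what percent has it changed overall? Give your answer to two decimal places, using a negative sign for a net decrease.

The combined multiplier is 1.495 × 0.41 × 1.88 = 1.152346.
That corresponds to an increase of 15.23%.

15.23%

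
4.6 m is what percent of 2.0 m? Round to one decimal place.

4.6 m ÷ 2.0 m = 230.0%.

230.0%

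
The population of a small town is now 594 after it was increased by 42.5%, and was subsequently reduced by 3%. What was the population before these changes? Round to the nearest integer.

430

Undoing the 3% decrease: 594 ÷ 0.97 ≈ 612.371134.
Undoing the 42.5% increase: 612.371134 ÷ 1.425 ≈ 430.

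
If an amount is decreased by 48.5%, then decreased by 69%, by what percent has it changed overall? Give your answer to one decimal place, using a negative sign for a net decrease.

-84.0%

The combined multiplier is 0.515 × 0.31 = 0.15965.
That corresponds to a decrease of 84.0%.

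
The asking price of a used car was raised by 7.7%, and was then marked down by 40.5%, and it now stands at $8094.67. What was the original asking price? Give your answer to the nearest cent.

The overall multiplier applied was 1.077 × 0.595 = 0.640815.
So the original asking price was $8094.67 ÷ 0.640815 ≈ $12631.84.

$12631.84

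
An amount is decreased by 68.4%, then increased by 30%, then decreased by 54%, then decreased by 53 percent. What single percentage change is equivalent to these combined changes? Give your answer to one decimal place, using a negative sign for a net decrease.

The combined multiplier is 0.316 × 1.3 × 0.46 × 0.47 = 0.08881496.
That corresponds to a decrease of 91.1%.

-91.1%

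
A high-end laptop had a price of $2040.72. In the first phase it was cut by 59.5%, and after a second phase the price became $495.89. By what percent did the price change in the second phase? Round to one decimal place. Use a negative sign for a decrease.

After the first phase: $2040.72 × 0.405 = $826.4916.
Second-phase multiplier: $495.89 ÷ $826.4916 ≈ 0.59999.
That is a change of -40.0%.

-40.0%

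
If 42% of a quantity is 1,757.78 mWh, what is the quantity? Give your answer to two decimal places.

1,757.78 mWh ÷ 0.42 ≈ 4,185.19 mWh.

4,185.19 mWh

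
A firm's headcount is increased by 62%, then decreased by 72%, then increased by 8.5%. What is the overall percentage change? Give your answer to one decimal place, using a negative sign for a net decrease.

-50.8%

The combined multiplier is 1.62 × 0.28 × 1.085 = 0.492156.
That corresponds to a decrease of 50.8%.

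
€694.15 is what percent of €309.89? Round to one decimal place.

224.0%

€694.15 ÷ €309.89 ≈ 224.0%.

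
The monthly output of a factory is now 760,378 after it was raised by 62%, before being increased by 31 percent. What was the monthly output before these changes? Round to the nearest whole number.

358,297

Undoing the 31% increase: 760,378 ÷ 1.31 ≈ 580441.221374.
Undoing the 62% increase: 580441.221374 ÷ 1.62 ≈ 358,297.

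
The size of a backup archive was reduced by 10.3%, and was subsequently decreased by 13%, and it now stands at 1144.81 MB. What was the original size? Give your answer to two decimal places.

1466.97 MB

Undoing the 13% decrease: 1144.81 ÷ 0.87 ≈ 1315.873563.
Undoing the 10.3% decrease: 1315.873563 ÷ 0.897 ≈ 1466.97 MB.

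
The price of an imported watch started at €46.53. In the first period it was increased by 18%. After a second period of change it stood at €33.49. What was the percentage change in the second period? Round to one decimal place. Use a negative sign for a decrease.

-39.0%

After the first period: €46.53 × 1.18 = €54.9054.
Second-period multiplier: €33.49 ÷ €54.9054 ≈ 0.60996.
That is a change of -39.0%.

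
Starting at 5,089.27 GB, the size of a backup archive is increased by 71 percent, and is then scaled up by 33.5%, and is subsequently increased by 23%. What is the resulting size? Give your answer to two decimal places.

Apply the 71% increase: 5,089.27 × 1.71 = 8702.6517.
Apply the 33.5% increase: 8702.6517 × 1.335 = 11618.0400195.
23% increase: 11618.0400195 × 1.23 = 14290.189223985 ≈ 14,290.19.

14,290.19 GB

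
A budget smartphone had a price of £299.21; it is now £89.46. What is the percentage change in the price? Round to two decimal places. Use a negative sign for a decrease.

-70.10%

Change: £89.46 − £299.21 = -£209.75.
Relative to the original: -£209.75 ÷ £299.21 ≈ -70.10%.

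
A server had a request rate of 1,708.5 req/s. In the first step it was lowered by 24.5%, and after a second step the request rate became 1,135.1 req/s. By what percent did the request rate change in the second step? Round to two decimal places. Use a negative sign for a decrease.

After the first step: 1,708.5 × 0.755 = 1289.9175.
Second-step multiplier: 1,135.1 ÷ 1289.9175 ≈ 0.879979.
That is a change of -12.00%.

-12.00%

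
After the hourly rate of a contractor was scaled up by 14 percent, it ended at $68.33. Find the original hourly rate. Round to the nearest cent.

$59.94

The overall multiplier applied was 1.14.
So the original hourly rate was $68.33 ÷ 1.14 ≈ $59.94.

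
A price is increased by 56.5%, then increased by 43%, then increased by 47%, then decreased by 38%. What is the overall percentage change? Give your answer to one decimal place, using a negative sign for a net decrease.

A 56.5% increase multiplies by 1.565.
Then a 43% increase: 1.565 × 1.43 = 2.23795.
Then a 47% increase: 2.23795 × 1.47 = 3.2897865.
Then a 38% decrease: 3.2897865 × 0.62 = 2.03966763.
Overall factor 2.03966763, i.e. 104.0%.

104.0%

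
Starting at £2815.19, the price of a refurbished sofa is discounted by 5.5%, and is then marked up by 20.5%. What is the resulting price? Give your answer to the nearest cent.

Apply the 5.5% decrease: £2815.19 × 0.945 = £2660.35455.
Apply the 20.5% increase: £2660.35455 × 1.205 = £3205.72723275 ≈ £3205.73.

£3205.73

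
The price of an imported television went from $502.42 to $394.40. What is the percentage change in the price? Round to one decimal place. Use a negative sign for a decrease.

Change: $394.40 − $502.42 = -$108.02.
Relative to the original: -$108.02 ÷ $502.42 ≈ -21.5%.

-21.5%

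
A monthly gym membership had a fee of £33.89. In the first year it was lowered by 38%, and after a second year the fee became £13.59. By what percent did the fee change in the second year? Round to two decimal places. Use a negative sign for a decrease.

After the first year: £33.89 × 0.62 = £21.0118.
Second-year multiplier: £13.59 ÷ £21.0118 ≈ 0.646779.
That is a change of -35.32%.

-35.32%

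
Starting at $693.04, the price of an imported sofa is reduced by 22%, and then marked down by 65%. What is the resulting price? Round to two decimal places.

22% decrease: $693.04 × 0.78 = $540.5712.
Apply the 65% decrease: $540.5712 × 0.35 = $189.19992 ≈ $189.20.

$189.20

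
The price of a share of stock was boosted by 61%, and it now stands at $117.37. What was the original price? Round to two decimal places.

The overall multiplier applied was 1.61.
So the original price was $117.37 ÷ 1.61 ≈ $72.90.

$72.90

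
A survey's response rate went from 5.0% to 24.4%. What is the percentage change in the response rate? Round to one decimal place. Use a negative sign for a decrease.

The change is 24.4 − 5.0 = 19.4 percentage points.
Relative to the original 5.0%, that is 19.4 ÷ 5.0 = 388.0%.

388.0%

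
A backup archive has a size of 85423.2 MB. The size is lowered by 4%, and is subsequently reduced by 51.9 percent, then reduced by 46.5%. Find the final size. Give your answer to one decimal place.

21103.1 MB

4% decrease: 85423.2 × 0.96 = 82006.272.
After the 51.9% decrease: 82006.272 × 0.481 = 39445.016832.
46.5% decrease: 39445.016832 × 0.535 = 21103.08400512 ≈ 21103.1.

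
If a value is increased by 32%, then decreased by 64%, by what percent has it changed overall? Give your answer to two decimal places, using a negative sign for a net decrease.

-52.48%

The combined multiplier is 1.32 × 0.36 = 0.4752.
That corresponds to a decrease of 52.48%.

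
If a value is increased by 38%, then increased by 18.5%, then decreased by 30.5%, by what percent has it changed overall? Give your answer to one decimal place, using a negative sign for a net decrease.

13.7%

The combined multiplier is 1.38 × 1.185 × 0.695 = 1.1365335.
That corresponds to an increase of 13.7%.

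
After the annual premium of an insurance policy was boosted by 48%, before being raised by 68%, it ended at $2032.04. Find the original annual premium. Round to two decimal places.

$817.26

The overall multiplier applied was 1.48 × 1.68 = 2.4864.
So the original annual premium was $2032.04 ÷ 2.4864 ≈ $817.26.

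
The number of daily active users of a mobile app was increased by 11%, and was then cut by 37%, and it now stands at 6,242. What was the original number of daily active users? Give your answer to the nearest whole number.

8,926

The overall multiplier applied was 1.11 × 0.63 = 0.6993.
So the original number of daily active users was 6,242 ÷ 0.6993 ≈ 8,926.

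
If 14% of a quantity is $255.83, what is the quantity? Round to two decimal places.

$1,827.36

$255.83 ÷ 0.14 ≈ $1,827.36.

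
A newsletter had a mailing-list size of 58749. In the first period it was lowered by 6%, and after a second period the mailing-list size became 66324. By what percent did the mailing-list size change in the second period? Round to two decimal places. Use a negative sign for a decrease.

20.10%

After the first period: 58749 × 0.94 = 55224.06.
Second-period multiplier: 66324 ÷ 55224.06 ≈ 1.200998.
That is a change of 20.10%.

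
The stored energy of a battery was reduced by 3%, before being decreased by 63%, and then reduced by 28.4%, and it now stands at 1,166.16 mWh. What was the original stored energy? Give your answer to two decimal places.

4,538.07 mWh

The overall multiplier applied was 0.97 × 0.37 × 0.716 = 0.2569724.
So the original stored energy was 1,166.16 ÷ 0.2569724 ≈ 4,538.07 mWh.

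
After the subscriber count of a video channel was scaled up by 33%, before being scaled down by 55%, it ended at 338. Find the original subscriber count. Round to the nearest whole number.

The overall multiplier applied was 1.33 × 0.45 = 0.5985.
So the original subscriber count was 338 ÷ 0.5985 ≈ 565.

565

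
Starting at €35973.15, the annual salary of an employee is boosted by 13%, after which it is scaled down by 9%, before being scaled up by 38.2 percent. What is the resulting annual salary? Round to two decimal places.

After the 13% increase: €35973.15 × 1.13 = €40649.6595.
Apply the 9% decrease: €40649.6595 × 0.91 = €36991.190145.
Apply the 38.2% increase: €36991.190145 × 1.382 = €51121.82478039 ≈ €51121.82.

€51121.82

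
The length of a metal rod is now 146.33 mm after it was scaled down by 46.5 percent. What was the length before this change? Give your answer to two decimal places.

The overall multiplier applied was 0.535.
So the original length was 146.33 ÷ 0.535 ≈ 273.51 mm.

273.51 mm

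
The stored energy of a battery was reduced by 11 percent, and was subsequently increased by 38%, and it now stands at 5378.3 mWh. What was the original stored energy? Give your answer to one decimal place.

The overall multiplier applied was 0.89 × 1.38 = 1.2282.
So the original stored energy was 5378.3 ÷ 1.2282 ≈ 4379.0 mWh.

4379.0 mWh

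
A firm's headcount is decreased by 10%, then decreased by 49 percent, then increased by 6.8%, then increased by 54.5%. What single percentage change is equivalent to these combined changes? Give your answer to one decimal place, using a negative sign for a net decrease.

A 10% decrease multiplies by 0.9.
Then a 49% decrease: 0.9 × 0.51 = 0.459.
Then a 6.8% increase: 0.459 × 1.068 = 0.490212.
Then a 54.5% increase: 0.490212 × 1.545 = 0.75737754.
Overall factor 0.75737754, i.e. -24.3%.

-24.3%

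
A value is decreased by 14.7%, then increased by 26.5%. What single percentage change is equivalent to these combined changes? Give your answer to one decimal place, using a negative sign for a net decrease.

The combined multiplier is 0.853 × 1.265 = 1.079045.
That corresponds to an increase of 7.9%.

7.9%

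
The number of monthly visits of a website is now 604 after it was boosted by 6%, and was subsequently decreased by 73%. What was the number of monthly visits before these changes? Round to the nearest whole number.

2,110

Undoing the 73% decrease: 604 ÷ 0.27 ≈ 2237.037037.
Undoing the 6% increase: 2237.037037 ÷ 1.06 ≈ 2,110.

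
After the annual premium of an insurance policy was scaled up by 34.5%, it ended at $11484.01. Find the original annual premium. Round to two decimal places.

$8538.30

The overall multiplier applied was 1.345.
So the original annual premium was $11484.01 ÷ 1.345 ≈ $8538.30.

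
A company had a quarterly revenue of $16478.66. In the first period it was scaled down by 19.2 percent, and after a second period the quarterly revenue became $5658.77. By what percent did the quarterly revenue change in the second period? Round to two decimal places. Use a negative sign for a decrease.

-57.50%

After the first period: $16478.66 × 0.808 = $13314.75728.
Second-period multiplier: $5658.77 ÷ $13314.75728 ≈ 0.425.
That is a change of -57.50%.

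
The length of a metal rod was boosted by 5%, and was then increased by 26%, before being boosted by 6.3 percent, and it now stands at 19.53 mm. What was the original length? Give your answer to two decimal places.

13.89 mm

The overall multiplier applied was 1.05 × 1.26 × 1.063 = 1.406349.
So the original length was 19.53 ÷ 1.406349 ≈ 13.89 mm.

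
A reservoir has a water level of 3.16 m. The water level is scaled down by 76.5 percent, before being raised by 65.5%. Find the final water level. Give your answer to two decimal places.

1.23 m

After the 76.5% decrease: 3.16 × 0.235 = 0.7426.
Apply the 65.5% increase: 0.7426 × 1.655 = 1.229003 ≈ 1.23.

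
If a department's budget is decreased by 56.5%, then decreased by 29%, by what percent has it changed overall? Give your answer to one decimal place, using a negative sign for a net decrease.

A 56.5% decrease multiplies by 0.435.
Then a 29% decrease: 0.435 × 0.71 = 0.30885.
Overall factor 0.30885, i.e. -69.1%.

-69.1%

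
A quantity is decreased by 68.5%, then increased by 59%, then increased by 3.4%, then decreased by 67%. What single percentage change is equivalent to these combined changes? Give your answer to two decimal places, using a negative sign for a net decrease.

-82.91%

The combined multiplier is 0.315 × 1.59 × 1.034 × 0.33 = 0.170900037.
That corresponds to a decrease of 82.91%.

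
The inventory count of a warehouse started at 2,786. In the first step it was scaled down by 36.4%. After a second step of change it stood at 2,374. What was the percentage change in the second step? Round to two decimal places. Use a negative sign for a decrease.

After the first step: 2,786 × 0.636 = 1771.896.
Second-step multiplier: 2,374 ÷ 1771.896 ≈ 1.339808.
That is a change of 33.98%.

33.98%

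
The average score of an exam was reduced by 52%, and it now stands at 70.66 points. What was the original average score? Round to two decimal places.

The overall multiplier applied was 0.48.
So the original average score was 70.66 ÷ 0.48 ≈ 147.21 points.

147.21 points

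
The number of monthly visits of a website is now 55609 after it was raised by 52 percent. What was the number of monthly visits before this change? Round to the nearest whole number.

36585

The overall multiplier applied was 1.52.
So the original number of monthly visits was 55609 ÷ 1.52 ≈ 36585.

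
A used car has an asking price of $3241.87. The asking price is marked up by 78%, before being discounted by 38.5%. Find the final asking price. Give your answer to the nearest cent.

Each change multiplies by a factor: 1.78 × 0.615 = 1.0947.
$3241.87 × 1.0947 = $3548.875089 ≈ $3548.88.

$3548.88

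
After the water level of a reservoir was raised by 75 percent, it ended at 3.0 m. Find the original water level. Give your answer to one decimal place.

The overall multiplier applied was 1.75.
So the original water level was 3.0 ÷ 1.75 ≈ 1.7 m.

1.7 m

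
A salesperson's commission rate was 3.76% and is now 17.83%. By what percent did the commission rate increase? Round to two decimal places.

The change is 17.83 − 3.76 = 14.07 percentage points.
Relative to the original 3.76%, that is 14.07 ÷ 3.76 ≈ 374.20%.
So the commission rate rose by 374.20%.

374.20%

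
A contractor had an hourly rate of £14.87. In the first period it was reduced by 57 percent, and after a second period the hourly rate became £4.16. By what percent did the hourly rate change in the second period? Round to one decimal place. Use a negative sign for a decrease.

After the first period: £14.87 × 0.43 = £6.3941.
Second-period multiplier: £4.16 ÷ £6.3941 ≈ 0.6506.
That is a change of -34.9%.

-34.9%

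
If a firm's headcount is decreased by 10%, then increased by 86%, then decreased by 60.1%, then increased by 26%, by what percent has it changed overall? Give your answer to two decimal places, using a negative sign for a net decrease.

The combined multiplier is 0.9 × 1.86 × 0.399 × 1.26 = 0.84158676.
That corresponds to a decrease of 15.84%.

-15.84%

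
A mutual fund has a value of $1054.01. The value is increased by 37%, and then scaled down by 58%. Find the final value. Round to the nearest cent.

Each change multiplies by a factor: 1.37 × 0.42 = 0.5754.
$1054.01 × 0.5754 = $606.477354 ≈ $606.48.

$606.48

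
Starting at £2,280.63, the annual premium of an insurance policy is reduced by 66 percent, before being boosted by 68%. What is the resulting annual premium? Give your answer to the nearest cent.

£1,302.70

Each change multiplies by a factor: 0.34 × 1.68 = 0.5712.
£2,280.63 × 0.5712 = £1302.695856 ≈ £1,302.70.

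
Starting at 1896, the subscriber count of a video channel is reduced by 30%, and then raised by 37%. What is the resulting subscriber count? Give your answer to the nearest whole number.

1818

Each change multiplies by a factor: 0.7 × 1.37 = 0.959.
1896 × 0.959 = 1818.264 ≈ 1818.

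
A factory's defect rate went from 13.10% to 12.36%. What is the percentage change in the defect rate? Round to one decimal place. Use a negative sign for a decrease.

-5.6%

The change is 12.36 − 13.10 = -0.74 percentage points.
Relative to the original 13.10%, that is -0.74 ÷ 13.10 ≈ -5.6%.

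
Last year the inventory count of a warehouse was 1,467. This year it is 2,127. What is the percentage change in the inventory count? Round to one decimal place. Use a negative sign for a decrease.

Change: 2,127 − 1,467 = 660.
Relative to the original: 660 ÷ 1,467 ≈ 45.0%.

45.0%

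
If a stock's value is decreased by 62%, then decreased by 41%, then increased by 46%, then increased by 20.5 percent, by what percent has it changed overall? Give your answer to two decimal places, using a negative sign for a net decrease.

The combined multiplier is 0.38 × 0.59 × 1.46 × 1.205 = 0.39443506.
That corresponds to a decrease of 60.56%.

-60.56%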